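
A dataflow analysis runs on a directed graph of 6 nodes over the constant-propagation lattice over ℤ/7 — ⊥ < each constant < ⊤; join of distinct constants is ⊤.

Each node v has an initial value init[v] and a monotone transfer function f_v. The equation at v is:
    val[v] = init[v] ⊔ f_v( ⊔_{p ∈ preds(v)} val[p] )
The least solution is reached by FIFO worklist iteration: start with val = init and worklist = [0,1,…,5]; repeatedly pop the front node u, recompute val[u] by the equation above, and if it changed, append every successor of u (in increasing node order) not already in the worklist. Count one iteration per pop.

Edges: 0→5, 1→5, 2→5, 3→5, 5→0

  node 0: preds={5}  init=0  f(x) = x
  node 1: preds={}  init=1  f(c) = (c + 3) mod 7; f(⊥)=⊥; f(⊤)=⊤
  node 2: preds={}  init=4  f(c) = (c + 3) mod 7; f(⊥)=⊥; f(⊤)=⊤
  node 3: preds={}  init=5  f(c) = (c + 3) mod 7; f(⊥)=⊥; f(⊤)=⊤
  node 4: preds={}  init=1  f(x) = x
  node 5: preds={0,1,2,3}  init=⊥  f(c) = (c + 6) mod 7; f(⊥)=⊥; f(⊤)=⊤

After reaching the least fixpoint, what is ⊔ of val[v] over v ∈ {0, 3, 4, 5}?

Worklist (8 pops):
  #1 pop 0: in=⊥ → 0 (no change)
  #2 pop 1: in=⊥ → 1 (no change)
  #3 pop 2: in=⊥ → 4 (no change)
  #4 pop 3: in=⊥ → 5 (no change)
  #5 pop 4: in=⊥ → 1 (no change)
  #6 pop 5: in=⊤ → ⊤ (was ⊥); enqueue [0]
  #7 pop 0: in=⊤ → ⊤ (was 0); enqueue [5]
  #8 pop 5: in=⊤ → ⊤ (no change)

Fixpoint:
  val[0] = ⊤
  val[1] = 1
  val[2] = 4
  val[3] = 5
  val[4] = 1
  val[5] = ⊤

⊤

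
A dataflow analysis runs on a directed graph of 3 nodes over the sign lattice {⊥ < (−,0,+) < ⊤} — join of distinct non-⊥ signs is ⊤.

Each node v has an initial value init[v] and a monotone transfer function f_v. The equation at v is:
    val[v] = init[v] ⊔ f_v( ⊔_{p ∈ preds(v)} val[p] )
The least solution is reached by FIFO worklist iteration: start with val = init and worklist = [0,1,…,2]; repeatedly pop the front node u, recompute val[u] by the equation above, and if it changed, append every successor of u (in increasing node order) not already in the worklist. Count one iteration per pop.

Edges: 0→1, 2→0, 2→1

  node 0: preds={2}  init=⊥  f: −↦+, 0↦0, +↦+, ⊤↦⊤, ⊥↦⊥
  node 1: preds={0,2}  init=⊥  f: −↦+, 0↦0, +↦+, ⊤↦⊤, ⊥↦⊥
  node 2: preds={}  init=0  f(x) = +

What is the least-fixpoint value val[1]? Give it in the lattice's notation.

⊤

Iteration log — 5 steps:
  step 1. node 0  ⊔preds=0  new=0  old=⊥  +wl: 
  step 2. node 1  ⊔preds=0  new=0  old=⊥  +wl: 
  step 3. node 2  ⊔preds=⊥  new=⊤  old=0  +wl: 0,1
  step 4. node 0  ⊔preds=⊤  new=⊤  old=0  +wl: 
  step 5. node 1  ⊔preds=⊤  new=⊤  old=0  +wl: 

Least fixpoint reached:
  node 0: ⊤
  node 1: ⊤
  node 2: ⊤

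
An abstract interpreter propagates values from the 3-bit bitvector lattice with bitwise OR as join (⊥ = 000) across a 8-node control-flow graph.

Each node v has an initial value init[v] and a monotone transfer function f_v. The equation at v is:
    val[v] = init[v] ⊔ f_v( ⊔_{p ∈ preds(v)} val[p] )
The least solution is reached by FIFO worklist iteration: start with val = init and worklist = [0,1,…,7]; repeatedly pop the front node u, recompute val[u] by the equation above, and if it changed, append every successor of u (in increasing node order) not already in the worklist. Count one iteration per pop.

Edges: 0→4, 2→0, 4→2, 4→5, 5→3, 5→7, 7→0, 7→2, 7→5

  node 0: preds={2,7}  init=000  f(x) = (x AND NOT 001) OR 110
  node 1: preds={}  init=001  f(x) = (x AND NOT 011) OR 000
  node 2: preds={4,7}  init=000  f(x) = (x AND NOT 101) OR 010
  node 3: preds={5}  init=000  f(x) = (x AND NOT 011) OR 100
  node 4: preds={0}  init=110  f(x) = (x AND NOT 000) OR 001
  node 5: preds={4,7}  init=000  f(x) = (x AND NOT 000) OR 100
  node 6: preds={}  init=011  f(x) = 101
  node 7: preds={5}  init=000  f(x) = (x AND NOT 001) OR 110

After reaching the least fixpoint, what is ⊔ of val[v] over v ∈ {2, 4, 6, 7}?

111

Iteration log — 12 steps:
  step 1. node 0  ⊔preds=000  new=110  old=000  +wl: 
  step 2. node 1  ⊔preds=000  new=001  stable
  step 3. node 2  ⊔preds=110  new=010  old=000  +wl: 0
  step 4. node 3  ⊔preds=000  new=100  old=000  +wl: 
  step 5. node 4  ⊔preds=110  new=111  old=110  +wl: 2
  step 6. node 5  ⊔preds=111  new=111  old=000  +wl: 3
  step 7. node 6  ⊔preds=000  new=111  old=011  +wl: 
  step 8. node 7  ⊔preds=111  new=110  old=000  +wl: 5
  step 9. node 0  ⊔preds=110  new=110  stable
  step 10. node 2  ⊔preds=111  new=010  stable
  step 11. node 3  ⊔preds=111  new=100  stable
  step 12. node 5  ⊔preds=111  new=111  stable

Least fixpoint reached:
  node 0: 110
  node 1: 001
  node 2: 010
  node 3: 100
  node 4: 111
  node 5: 111
  node 6: 111
  node 7: 110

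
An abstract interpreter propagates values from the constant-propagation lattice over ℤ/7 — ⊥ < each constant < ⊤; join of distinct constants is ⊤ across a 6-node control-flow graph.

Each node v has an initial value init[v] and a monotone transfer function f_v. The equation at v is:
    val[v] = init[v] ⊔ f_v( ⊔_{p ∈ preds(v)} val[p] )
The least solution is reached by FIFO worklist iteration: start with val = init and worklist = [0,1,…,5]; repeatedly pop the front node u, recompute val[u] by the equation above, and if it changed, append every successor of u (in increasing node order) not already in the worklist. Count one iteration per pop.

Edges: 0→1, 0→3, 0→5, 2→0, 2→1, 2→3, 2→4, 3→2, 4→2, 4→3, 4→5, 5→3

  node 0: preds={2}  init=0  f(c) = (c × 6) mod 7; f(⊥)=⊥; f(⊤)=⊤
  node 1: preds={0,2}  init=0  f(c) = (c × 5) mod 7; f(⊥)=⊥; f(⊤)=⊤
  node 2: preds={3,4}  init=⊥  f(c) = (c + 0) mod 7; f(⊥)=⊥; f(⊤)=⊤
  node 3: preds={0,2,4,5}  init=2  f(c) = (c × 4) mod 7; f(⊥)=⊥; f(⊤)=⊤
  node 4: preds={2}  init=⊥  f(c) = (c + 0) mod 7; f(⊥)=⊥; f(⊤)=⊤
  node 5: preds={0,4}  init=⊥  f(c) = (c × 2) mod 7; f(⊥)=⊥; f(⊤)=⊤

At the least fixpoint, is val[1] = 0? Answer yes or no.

Worklist (17 pops):
  #1 pop 0: in=⊥ → 0 (no change)
  #2 pop 1: in=0 → 0 (no change)
  #3 pop 2: in=2 → 2 (was ⊥); enqueue [0,1]
  #4 pop 3: in=⊤ → ⊤ (was 2); enqueue [2]
  #5 pop 4: in=2 → 2 (was ⊥); enqueue [3]
  #6 pop 5: in=⊤ → ⊤ (was ⊥); enqueue []
  #7 pop 0: in=2 → ⊤ (was 0); enqueue [5]
  #8 pop 1: in=⊤ → ⊤ (was 0); enqueue []
  #9 pop 2: in=⊤ → ⊤ (was 2); enqueue [0,1,4]
  #10 pop 3: in=⊤ → ⊤ (no change)
  #11 pop 5: in=⊤ → ⊤ (no change)
  #12 pop 0: in=⊤ → ⊤ (no change)
  #13 pop 1: in=⊤ → ⊤ (no change)
  #14 pop 4: in=⊤ → ⊤ (was 2); enqueue [2,3,5]
  #15 pop 2: in=⊤ → ⊤ (no change)
  #16 pop 3: in=⊤ → ⊤ (no change)
  #17 pop 5: in=⊤ → ⊤ (no change)

Fixpoint:
  val[0] = ⊤
  val[1] = ⊤
  val[2] = ⊤
  val[3] = ⊤
  val[4] = ⊤
  val[5] = ⊤

no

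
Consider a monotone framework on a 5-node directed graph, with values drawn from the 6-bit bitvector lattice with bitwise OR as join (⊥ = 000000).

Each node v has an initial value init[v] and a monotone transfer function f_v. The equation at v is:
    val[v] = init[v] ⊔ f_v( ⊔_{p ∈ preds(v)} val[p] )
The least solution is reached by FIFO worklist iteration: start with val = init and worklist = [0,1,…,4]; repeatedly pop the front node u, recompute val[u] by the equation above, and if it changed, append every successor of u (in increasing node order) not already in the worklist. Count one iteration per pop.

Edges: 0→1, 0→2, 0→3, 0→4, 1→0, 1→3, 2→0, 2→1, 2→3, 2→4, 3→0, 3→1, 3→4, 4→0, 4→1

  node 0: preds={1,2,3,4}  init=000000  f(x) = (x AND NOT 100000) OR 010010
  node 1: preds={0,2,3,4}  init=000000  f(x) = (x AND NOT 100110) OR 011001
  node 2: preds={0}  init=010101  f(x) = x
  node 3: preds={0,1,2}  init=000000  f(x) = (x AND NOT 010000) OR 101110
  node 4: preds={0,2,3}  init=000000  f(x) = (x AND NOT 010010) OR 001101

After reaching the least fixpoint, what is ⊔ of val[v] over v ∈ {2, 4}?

111111

Worklist (12 pops):
  #1 pop 0: in=010101 → 010111 (was 000000); enqueue []
  #2 pop 1: in=010111 → 011001 (was 000000); enqueue [0]
  #3 pop 2: in=010111 → 010111 (was 010101); enqueue [1]
  #4 pop 3: in=011111 → 101111 (was 000000); enqueue []
  #5 pop 4: in=111111 → 101101 (was 000000); enqueue []
  #6 pop 0: in=111111 → 011111 (was 010111); enqueue [2,3,4]
  #7 pop 1: in=111111 → 011001 (no change)
  #8 pop 2: in=011111 → 011111 (was 010111); enqueue [0,1]
  #9 pop 3: in=011111 → 101111 (no change)
  #10 pop 4: in=111111 → 101101 (no change)
  #11 pop 0: in=111111 → 011111 (no change)
  #12 pop 1: in=111111 → 011001 (no change)

Fixpoint:
  val[0] = 011111
  val[1] = 011001
  val[2] = 011111
  val[3] = 101111
  val[4] = 101101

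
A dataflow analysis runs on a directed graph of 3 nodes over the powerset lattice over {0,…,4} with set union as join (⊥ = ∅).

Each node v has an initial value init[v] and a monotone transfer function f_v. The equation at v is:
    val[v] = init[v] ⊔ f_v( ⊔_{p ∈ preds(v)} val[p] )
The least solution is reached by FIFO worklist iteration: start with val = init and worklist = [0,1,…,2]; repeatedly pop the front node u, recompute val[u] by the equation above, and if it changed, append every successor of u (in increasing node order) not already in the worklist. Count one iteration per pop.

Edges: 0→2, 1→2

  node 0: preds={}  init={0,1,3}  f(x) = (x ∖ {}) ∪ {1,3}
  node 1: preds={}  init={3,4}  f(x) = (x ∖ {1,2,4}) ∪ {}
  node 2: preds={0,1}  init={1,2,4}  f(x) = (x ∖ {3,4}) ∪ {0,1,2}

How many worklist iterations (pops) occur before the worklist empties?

3

Worklist (3 pops):
  #1 pop 0: in={} → {0,1,3} (no change)
  #2 pop 1: in={} → {3,4} (no change)
  #3 pop 2: in={0,1,3,4} → {0,1,2,4} (was {1,2,4}); enqueue []

Fixpoint:
  val[0] = {0,1,3}
  val[1] = {3,4}
  val[2] = {0,1,2,4}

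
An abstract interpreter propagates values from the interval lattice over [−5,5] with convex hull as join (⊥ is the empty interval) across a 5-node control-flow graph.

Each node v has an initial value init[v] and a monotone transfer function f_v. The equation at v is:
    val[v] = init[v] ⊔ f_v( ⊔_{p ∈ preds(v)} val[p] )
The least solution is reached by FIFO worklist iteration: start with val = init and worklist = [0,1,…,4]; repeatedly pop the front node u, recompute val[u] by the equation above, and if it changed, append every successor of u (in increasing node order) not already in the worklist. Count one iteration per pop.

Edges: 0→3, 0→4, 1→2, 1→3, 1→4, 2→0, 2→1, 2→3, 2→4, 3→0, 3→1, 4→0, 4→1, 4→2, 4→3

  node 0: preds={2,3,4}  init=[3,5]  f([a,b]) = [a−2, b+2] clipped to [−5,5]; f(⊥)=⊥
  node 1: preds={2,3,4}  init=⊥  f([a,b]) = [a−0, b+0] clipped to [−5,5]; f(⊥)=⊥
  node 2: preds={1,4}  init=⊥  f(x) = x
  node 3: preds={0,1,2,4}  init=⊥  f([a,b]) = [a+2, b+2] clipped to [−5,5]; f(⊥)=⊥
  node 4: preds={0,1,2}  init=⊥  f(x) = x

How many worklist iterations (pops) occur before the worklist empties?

Iteration log — 32 steps:
  step 1. node 0  ⊔preds=⊥  new=[3,5]  stable
  step 2. node 1  ⊔preds=⊥  new=⊥  stable
  step 3. node 2  ⊔preds=⊥  new=⊥  stable
  step 4. node 3  ⊔preds=[3,5]  new=[5,5]  old=⊥  +wl: 0,1
  step 5. node 4  ⊔preds=[3,5]  new=[3,5]  old=⊥  +wl: 2,3
  step 6. node 0  ⊔preds=[3,5]  new=[1,5]  old=[3,5]  +wl: 4
  step 7. node 1  ⊔preds=[3,5]  new=[3,5]  old=⊥  +wl: 
  step 8. node 2  ⊔preds=[3,5]  new=[3,5]  old=⊥  +wl: 0,1
  step 9. node 3  ⊔preds=[1,5]  new=[3,5]  old=[5,5]  +wl: 
  step 10. node 4  ⊔preds=[1,5]  new=[1,5]  old=[3,5]  +wl: 2,3
  step 11. node 0  ⊔preds=[1,5]  new=[-1,5]  old=[1,5]  +wl: 4
  step 12. node 1  ⊔preds=[1,5]  new=[1,5]  old=[3,5]  +wl: 
  step 13. node 2  ⊔preds=[1,5]  new=[1,5]  old=[3,5]  +wl: 0,1
  step 14. node 3  ⊔preds=[-1,5]  new=[1,5]  old=[3,5]  +wl: 
  step 15. node 4  ⊔preds=[-1,5]  new=[-1,5]  old=[1,5]  +wl: 2,3
  step 16. node 0  ⊔preds=[-1,5]  new=[-3,5]  old=[-1,5]  +wl: 4
  step 17. node 1  ⊔preds=[-1,5]  new=[-1,5]  old=[1,5]  +wl: 
  step 18. node 2  ⊔preds=[-1,5]  new=[-1,5]  old=[1,5]  +wl: 0,1
  step 19. node 3  ⊔preds=[-3,5]  new=[-1,5]  old=[1,5]  +wl: 
  step 20. node 4  ⊔preds=[-3,5]  new=[-3,5]  old=[-1,5]  +wl: 2,3
  step 21. node 0  ⊔preds=[-3,5]  new=[-5,5]  old=[-3,5]  +wl: 4
  step 22. node 1  ⊔preds=[-3,5]  new=[-3,5]  old=[-1,5]  +wl: 
  step 23. node 2  ⊔preds=[-3,5]  new=[-3,5]  old=[-1,5]  +wl: 0,1
  step 24. node 3  ⊔preds=[-5,5]  new=[-3,5]  old=[-1,5]  +wl: 
  step 25. node 4  ⊔preds=[-5,5]  new=[-5,5]  old=[-3,5]  +wl: 2,3
  step 26. node 0  ⊔preds=[-5,5]  new=[-5,5]  stable
  step 27. node 1  ⊔preds=[-5,5]  new=[-5,5]  old=[-3,5]  +wl: 4
  step 28. node 2  ⊔preds=[-5,5]  new=[-5,5]  old=[-3,5]  +wl: 0,1
  step 29. node 3  ⊔preds=[-5,5]  new=[-3,5]  stable
  step 30. node 4  ⊔preds=[-5,5]  new=[-5,5]  stable
  step 31. node 0  ⊔preds=[-5,5]  new=[-5,5]  stable
  step 32. node 1  ⊔preds=[-5,5]  new=[-5,5]  stable

Least fixpoint reached:
  node 0: [-5,5]
  node 1: [-5,5]
  node 2: [-5,5]
  node 3: [-3,5]
  node 4: [-5,5]

32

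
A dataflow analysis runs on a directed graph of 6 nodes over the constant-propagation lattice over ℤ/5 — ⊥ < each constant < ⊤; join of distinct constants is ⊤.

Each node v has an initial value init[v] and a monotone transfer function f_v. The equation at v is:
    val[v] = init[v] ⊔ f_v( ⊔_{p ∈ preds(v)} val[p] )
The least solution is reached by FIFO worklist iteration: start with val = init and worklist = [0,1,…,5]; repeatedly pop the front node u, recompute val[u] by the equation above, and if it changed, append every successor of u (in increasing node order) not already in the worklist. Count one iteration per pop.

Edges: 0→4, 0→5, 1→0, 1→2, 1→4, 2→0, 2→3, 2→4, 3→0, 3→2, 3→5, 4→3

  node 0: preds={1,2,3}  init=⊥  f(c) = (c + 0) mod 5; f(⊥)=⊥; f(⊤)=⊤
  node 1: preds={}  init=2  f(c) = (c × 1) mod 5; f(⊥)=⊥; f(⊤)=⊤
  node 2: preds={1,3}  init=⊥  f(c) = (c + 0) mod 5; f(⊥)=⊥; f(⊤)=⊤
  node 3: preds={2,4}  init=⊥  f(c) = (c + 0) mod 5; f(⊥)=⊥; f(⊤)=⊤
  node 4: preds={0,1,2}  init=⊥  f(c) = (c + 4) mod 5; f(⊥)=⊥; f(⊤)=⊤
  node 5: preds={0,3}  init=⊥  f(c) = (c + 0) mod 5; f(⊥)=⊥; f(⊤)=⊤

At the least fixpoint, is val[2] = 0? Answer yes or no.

Trace (15 dequeues):
  [1] u=0 | in 2 | out 2 | prev ⊥ | push {}
  [2] u=1 | in ⊥ | out 2 | ==
  [3] u=2 | in 2 | out 2 | prev ⊥ | push {0}
  [4] u=3 | in 2 | out 2 | prev ⊥ | push {2}
  [5] u=4 | in 2 | out 1 | prev ⊥ | push {3}
  [6] u=5 | in 2 | out 2 | prev ⊥ | push {}
  [7] u=0 | in 2 | out 2 | ==
  [8] u=2 | in 2 | out 2 | ==
  [9] u=3 | in ⊤ | out ⊤ | prev 2 | push {0,2,5}
  [10] u=0 | in ⊤ | out ⊤ | prev 2 | push {4}
  [11] u=2 | in ⊤ | out ⊤ | prev 2 | push {0,3}
  [12] u=5 | in ⊤ | out ⊤ | prev 2 | push {}
  [13] u=4 | in ⊤ | out ⊤ | prev 1 | push {}
  [14] u=0 | in ⊤ | out ⊤ | ==
  [15] u=3 | in ⊤ | out ⊤ | ==

Converged values:
  [0] ⊤
  [1] 2
  [2] ⊤
  [3] ⊤
  [4] ⊤
  [5] ⊤

no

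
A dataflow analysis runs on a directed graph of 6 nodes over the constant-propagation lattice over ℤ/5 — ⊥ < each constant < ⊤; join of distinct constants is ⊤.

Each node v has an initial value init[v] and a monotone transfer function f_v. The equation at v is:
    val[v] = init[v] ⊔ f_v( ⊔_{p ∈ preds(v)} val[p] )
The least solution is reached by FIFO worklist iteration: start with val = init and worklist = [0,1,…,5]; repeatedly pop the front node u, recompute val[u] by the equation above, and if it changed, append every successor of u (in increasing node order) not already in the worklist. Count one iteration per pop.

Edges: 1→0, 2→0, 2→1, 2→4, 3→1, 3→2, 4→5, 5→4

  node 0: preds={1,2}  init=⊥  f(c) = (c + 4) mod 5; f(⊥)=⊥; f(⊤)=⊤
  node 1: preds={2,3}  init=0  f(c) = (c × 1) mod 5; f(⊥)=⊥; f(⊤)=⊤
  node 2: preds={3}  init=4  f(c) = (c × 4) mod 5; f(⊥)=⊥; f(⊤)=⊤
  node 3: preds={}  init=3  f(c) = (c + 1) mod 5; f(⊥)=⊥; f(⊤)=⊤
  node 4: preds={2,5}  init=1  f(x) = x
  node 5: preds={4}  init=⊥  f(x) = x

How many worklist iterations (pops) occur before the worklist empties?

9

Worklist (9 pops):
  #1 pop 0: in=⊤ → ⊤ (was ⊥); enqueue []
  #2 pop 1: in=⊤ → ⊤ (was 0); enqueue [0]
  #3 pop 2: in=3 → ⊤ (was 4); enqueue [1]
  #4 pop 3: in=⊥ → 3 (no change)
  #5 pop 4: in=⊤ → ⊤ (was 1); enqueue []
  #6 pop 5: in=⊤ → ⊤ (was ⊥); enqueue [4]
  #7 pop 0: in=⊤ → ⊤ (no change)
  #8 pop 1: in=⊤ → ⊤ (no change)
  #9 pop 4: in=⊤ → ⊤ (no change)

Fixpoint:
  val[0] = ⊤
  val[1] = ⊤
  val[2] = ⊤
  val[3] = 3
  val[4] = ⊤
  val[5] = ⊤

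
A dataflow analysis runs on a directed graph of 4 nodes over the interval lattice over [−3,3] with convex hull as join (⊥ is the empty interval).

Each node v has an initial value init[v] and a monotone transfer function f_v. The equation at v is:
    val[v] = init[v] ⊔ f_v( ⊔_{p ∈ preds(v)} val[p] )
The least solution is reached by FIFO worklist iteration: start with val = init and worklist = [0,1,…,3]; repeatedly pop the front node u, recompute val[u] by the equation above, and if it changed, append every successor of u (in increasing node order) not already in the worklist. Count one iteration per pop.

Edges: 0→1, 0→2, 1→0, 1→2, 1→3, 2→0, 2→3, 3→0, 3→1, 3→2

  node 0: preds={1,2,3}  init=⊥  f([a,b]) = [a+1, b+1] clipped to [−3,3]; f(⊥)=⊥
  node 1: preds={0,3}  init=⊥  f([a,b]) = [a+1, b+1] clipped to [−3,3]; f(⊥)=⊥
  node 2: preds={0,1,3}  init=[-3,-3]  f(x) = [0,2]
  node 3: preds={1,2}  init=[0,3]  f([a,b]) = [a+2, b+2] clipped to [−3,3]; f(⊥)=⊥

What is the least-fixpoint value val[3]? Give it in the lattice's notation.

Iteration log — 7 steps:
  step 1. node 0  ⊔preds=[-3,3]  new=[-2,3]  old=⊥  +wl: 
  step 2. node 1  ⊔preds=[-2,3]  new=[-1,3]  old=⊥  +wl: 0
  step 3. node 2  ⊔preds=[-2,3]  new=[-3,2]  old=[-3,-3]  +wl: 
  step 4. node 3  ⊔preds=[-3,3]  new=[-1,3]  old=[0,3]  +wl: 1,2
  step 5. node 0  ⊔preds=[-3,3]  new=[-2,3]  stable
  step 6. node 1  ⊔preds=[-2,3]  new=[-1,3]  stable
  step 7. node 2  ⊔preds=[-2,3]  new=[-3,2]  stable

Least fixpoint reached:
  node 0: [-2,3]
  node 1: [-1,3]
  node 2: [-3,2]
  node 3: [-1,3]

[-1,3]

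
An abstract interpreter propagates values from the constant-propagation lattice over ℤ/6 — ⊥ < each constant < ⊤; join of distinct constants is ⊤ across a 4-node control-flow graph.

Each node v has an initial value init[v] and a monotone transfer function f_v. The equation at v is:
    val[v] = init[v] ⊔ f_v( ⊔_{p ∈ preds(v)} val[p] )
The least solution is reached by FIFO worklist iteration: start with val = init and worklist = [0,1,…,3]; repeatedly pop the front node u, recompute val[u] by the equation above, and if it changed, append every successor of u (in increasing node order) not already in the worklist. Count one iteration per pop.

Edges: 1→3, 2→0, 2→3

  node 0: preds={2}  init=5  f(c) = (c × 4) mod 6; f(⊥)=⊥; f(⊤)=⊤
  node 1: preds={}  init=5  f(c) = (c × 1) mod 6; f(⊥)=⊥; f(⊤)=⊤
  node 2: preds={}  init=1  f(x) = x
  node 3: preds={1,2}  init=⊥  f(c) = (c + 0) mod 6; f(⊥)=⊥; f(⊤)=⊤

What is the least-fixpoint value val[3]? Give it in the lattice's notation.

Worklist (4 pops):
  #1 pop 0: in=1 → ⊤ (was 5); enqueue []
  #2 pop 1: in=⊥ → 5 (no change)
  #3 pop 2: in=⊥ → 1 (no change)
  #4 pop 3: in=⊤ → ⊤ (was ⊥); enqueue []

Fixpoint:
  val[0] = ⊤
  val[1] = 5
  val[2] = 1
  val[3] = ⊤

⊤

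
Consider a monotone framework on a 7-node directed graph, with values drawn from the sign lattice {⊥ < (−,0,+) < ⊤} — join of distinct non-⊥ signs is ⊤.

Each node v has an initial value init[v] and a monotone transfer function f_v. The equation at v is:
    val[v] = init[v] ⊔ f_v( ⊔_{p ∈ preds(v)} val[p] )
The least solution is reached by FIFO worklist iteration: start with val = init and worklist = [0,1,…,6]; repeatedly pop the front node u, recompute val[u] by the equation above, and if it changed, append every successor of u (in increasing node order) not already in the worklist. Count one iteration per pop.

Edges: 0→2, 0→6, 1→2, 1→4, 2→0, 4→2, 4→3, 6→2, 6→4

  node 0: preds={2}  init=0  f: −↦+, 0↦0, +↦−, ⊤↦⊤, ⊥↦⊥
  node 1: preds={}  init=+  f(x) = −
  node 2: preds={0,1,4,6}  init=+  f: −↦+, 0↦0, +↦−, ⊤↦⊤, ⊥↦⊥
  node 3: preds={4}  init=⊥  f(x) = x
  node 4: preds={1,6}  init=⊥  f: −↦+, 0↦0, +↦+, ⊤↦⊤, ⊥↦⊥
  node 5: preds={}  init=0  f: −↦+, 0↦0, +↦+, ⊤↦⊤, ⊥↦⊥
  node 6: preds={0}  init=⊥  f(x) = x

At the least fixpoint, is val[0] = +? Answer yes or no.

Worklist (11 pops):
  #1 pop 0: in=+ → ⊤ (was 0); enqueue []
  #2 pop 1: in=⊥ → ⊤ (was +); enqueue []
  #3 pop 2: in=⊤ → ⊤ (was +); enqueue [0]
  #4 pop 3: in=⊥ → ⊥ (no change)
  #5 pop 4: in=⊤ → ⊤ (was ⊥); enqueue [2,3]
  #6 pop 5: in=⊥ → 0 (no change)
  #7 pop 6: in=⊤ → ⊤ (was ⊥); enqueue [4]
  #8 pop 0: in=⊤ → ⊤ (no change)
  #9 pop 2: in=⊤ → ⊤ (no change)
  #10 pop 3: in=⊤ → ⊤ (was ⊥); enqueue []
  #11 pop 4: in=⊤ → ⊤ (no change)

Fixpoint:
  val[0] = ⊤
  val[1] = ⊤
  val[2] = ⊤
  val[3] = ⊤
  val[4] = ⊤
  val[5] = 0
  val[6] = ⊤

no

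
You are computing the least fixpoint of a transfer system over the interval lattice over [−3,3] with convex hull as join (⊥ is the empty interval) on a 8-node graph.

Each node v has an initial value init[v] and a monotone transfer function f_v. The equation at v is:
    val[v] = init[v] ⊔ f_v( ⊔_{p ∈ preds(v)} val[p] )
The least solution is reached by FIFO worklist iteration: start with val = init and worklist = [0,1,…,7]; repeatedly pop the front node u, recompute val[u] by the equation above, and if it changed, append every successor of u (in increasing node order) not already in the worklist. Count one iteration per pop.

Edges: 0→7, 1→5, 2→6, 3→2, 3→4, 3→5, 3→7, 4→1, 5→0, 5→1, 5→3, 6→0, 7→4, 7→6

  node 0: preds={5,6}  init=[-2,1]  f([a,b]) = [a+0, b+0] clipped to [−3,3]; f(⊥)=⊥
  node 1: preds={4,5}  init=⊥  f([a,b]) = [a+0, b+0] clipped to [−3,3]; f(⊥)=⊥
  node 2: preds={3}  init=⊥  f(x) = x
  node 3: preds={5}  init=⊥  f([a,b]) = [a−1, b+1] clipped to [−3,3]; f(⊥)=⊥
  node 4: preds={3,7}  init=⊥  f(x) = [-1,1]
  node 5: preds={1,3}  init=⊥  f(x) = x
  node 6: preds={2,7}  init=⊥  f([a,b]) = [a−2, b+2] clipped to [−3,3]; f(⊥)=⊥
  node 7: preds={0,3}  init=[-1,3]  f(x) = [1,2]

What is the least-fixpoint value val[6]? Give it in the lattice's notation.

[-3,3]

Trace (32 dequeues):
  [1] u=0 | in ⊥ | out [-2,1] | ==
  [2] u=1 | in ⊥ | out ⊥ | ==
  [3] u=2 | in ⊥ | out ⊥ | ==
  [4] u=3 | in ⊥ | out ⊥ | ==
  [5] u=4 | in [-1,3] | out [-1,1] | prev ⊥ | push {1}
  [6] u=5 | in ⊥ | out ⊥ | ==
  [7] u=6 | in [-1,3] | out [-3,3] | prev ⊥ | push {0}
  [8] u=7 | in [-2,1] | out [-1,3] | ==
  [9] u=1 | in [-1,1] | out [-1,1] | prev ⊥ | push {5}
  [10] u=0 | in [-3,3] | out [-3,3] | prev [-2,1] | push {7}
  [11] u=5 | in [-1,1] | out [-1,1] | prev ⊥ | push {0,1,3}
  [12] u=7 | in [-3,3] | out [-1,3] | ==
  [13] u=0 | in [-3,3] | out [-3,3] | ==
  [14] u=1 | in [-1,1] | out [-1,1] | ==
  [15] u=3 | in [-1,1] | out [-2,2] | prev ⊥ | push {2,4,5,7}
  [16] u=2 | in [-2,2] | out [-2,2] | prev ⊥ | push {6}
  [17] u=4 | in [-2,3] | out [-1,1] | ==
  [18] u=5 | in [-2,2] | out [-2,2] | prev [-1,1] | push {0,1,3}
  [19] u=7 | in [-3,3] | out [-1,3] | ==
  [20] u=6 | in [-2,3] | out [-3,3] | ==
  [21] u=0 | in [-3,3] | out [-3,3] | ==
  [22] u=1 | in [-2,2] | out [-2,2] | prev [-1,1] | push {5}
  [23] u=3 | in [-2,2] | out [-3,3] | prev [-2,2] | push {2,4,7}
  [24] u=5 | in [-3,3] | out [-3,3] | prev [-2,2] | push {0,1,3}
  [25] u=2 | in [-3,3] | out [-3,3] | prev [-2,2] | push {6}
  [26] u=4 | in [-3,3] | out [-1,1] | ==
  [27] u=7 | in [-3,3] | out [-1,3] | ==
  [28] u=0 | in [-3,3] | out [-3,3] | ==
  [29] u=1 | in [-3,3] | out [-3,3] | prev [-2,2] | push {5}
  [30] u=3 | in [-3,3] | out [-3,3] | ==
  [31] u=6 | in [-3,3] | out [-3,3] | ==
  [32] u=5 | in [-3,3] | out [-3,3] | ==

Converged values:
  [0] [-3,3]
  [1] [-3,3]
  [2] [-3,3]
  [3] [-3,3]
  [4] [-1,1]
  [5] [-3,3]
  [6] [-3,3]
  [7] [-1,3]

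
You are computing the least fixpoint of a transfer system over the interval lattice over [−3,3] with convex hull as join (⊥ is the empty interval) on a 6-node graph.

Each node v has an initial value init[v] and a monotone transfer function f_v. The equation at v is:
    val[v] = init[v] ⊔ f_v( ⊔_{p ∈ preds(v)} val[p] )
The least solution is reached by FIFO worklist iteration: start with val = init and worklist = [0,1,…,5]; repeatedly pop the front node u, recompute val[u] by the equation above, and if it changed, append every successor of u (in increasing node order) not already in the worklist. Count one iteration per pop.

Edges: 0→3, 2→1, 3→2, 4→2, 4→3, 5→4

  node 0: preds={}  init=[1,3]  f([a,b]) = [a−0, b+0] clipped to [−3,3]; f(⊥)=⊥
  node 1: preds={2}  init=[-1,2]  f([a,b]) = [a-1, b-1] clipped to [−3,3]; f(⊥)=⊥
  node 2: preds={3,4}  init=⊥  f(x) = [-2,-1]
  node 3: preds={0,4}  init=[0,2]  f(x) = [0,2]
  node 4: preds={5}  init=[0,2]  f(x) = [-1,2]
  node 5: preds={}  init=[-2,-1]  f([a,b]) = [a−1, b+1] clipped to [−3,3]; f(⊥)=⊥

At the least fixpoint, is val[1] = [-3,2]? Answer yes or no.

yes

Iteration log — 9 steps:
  step 1. node 0  ⊔preds=⊥  new=[1,3]  stable
  step 2. node 1  ⊔preds=⊥  new=[-1,2]  stable
  step 3. node 2  ⊔preds=[0,2]  new=[-2,-1]  old=⊥  +wl: 1
  step 4. node 3  ⊔preds=[0,3]  new=[0,2]  stable
  step 5. node 4  ⊔preds=[-2,-1]  new=[-1,2]  old=[0,2]  +wl: 2,3
  step 6. node 5  ⊔preds=⊥  new=[-2,-1]  stable
  step 7. node 1  ⊔preds=[-2,-1]  new=[-3,2]  old=[-1,2]  +wl: 
  step 8. node 2  ⊔preds=[-1,2]  new=[-2,-1]  stable
  step 9. node 3  ⊔preds=[-1,3]  new=[0,2]  stable

Least fixpoint reached:
  node 0: [1,3]
  node 1: [-3,2]
  node 2: [-2,-1]
  node 3: [0,2]
  node 4: [-1,2]
  node 5: [-2,-1]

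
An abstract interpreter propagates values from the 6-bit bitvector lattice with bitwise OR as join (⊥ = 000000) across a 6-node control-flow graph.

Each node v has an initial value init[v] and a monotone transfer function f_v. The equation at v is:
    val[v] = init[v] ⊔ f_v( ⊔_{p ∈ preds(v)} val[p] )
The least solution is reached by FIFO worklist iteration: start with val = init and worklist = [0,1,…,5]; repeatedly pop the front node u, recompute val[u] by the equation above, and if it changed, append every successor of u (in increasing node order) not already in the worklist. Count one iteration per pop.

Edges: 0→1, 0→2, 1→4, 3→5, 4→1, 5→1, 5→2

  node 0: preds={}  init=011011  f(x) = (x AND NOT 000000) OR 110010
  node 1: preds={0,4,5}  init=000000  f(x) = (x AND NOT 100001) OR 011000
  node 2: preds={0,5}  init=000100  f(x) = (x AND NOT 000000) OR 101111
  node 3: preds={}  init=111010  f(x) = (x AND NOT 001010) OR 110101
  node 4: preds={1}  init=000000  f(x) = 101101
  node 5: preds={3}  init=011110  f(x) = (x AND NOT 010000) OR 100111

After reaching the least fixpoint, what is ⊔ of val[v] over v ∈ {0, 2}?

111111

Trace (8 dequeues):
  [1] u=0 | in 000000 | out 111011 | prev 011011 | push {}
  [2] u=1 | in 111111 | out 011110 | prev 000000 | push {}
  [3] u=2 | in 111111 | out 111111 | prev 000100 | push {}
  [4] u=3 | in 000000 | out 111111 | prev 111010 | push {}
  [5] u=4 | in 011110 | out 101101 | prev 000000 | push {1}
  [6] u=5 | in 111111 | out 111111 | prev 011110 | push {2}
  [7] u=1 | in 111111 | out 011110 | ==
  [8] u=2 | in 111111 | out 111111 | ==

Converged values:
  [0] 111011
  [1] 011110
  [2] 111111
  [3] 111111
  [4] 101101
  [5] 111111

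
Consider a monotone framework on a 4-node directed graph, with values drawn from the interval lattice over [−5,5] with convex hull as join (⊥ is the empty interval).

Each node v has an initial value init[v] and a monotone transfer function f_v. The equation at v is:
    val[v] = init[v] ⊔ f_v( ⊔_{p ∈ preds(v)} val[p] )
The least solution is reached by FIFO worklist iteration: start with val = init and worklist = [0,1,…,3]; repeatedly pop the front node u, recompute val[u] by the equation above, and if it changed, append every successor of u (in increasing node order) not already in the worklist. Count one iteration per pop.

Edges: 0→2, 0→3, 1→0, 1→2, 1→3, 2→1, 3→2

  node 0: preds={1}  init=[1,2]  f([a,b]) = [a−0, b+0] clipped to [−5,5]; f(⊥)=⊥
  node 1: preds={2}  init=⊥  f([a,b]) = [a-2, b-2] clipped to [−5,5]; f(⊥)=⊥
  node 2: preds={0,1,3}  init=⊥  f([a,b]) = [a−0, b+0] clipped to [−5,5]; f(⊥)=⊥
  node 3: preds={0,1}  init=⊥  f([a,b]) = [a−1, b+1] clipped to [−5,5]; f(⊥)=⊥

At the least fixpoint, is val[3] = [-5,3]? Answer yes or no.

yes

Trace (18 dequeues):
  [1] u=0 | in ⊥ | out [1,2] | ==
  [2] u=1 | in ⊥ | out ⊥ | ==
  [3] u=2 | in [1,2] | out [1,2] | prev ⊥ | push {1}
  [4] u=3 | in [1,2] | out [0,3] | prev ⊥ | push {2}
  [5] u=1 | in [1,2] | out [-1,0] | prev ⊥ | push {0,3}
  [6] u=2 | in [-1,3] | out [-1,3] | prev [1,2] | push {1}
  [7] u=0 | in [-1,0] | out [-1,2] | prev [1,2] | push {2}
  [8] u=3 | in [-1,2] | out [-2,3] | prev [0,3] | push {}
  [9] u=1 | in [-1,3] | out [-3,1] | prev [-1,0] | push {0,3}
  [10] u=2 | in [-3,3] | out [-3,3] | prev [-1,3] | push {1}
  [11] u=0 | in [-3,1] | out [-3,2] | prev [-1,2] | push {2}
  [12] u=3 | in [-3,2] | out [-4,3] | prev [-2,3] | push {}
  [13] u=1 | in [-3,3] | out [-5,1] | prev [-3,1] | push {0,3}
  [14] u=2 | in [-5,3] | out [-5,3] | prev [-3,3] | push {1}
  [15] u=0 | in [-5,1] | out [-5,2] | prev [-3,2] | push {2}
  [16] u=3 | in [-5,2] | out [-5,3] | prev [-4,3] | push {}
  [17] u=1 | in [-5,3] | out [-5,1] | ==
  [18] u=2 | in [-5,3] | out [-5,3] | ==

Converged values:
  [0] [-5,2]
  [1] [-5,1]
  [2] [-5,3]
  [3] [-5,3]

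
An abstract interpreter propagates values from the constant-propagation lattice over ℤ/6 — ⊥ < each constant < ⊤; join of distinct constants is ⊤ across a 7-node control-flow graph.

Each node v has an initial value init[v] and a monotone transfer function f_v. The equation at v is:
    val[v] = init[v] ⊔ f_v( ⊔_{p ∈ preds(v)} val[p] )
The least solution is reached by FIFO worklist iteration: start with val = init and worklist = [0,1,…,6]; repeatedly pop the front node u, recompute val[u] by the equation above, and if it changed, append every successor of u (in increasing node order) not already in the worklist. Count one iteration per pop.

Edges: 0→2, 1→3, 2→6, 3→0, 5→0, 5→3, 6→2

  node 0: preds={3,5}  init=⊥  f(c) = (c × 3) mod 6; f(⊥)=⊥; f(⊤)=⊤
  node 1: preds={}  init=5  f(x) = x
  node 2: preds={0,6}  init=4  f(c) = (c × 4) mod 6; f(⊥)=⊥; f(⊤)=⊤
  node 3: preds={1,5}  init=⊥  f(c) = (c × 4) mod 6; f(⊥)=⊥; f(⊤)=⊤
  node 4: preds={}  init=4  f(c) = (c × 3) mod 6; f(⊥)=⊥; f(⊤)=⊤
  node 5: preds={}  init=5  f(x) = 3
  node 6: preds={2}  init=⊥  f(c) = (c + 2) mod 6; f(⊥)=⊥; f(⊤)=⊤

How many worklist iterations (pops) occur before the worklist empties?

Worklist (11 pops):
  #1 pop 0: in=5 → 3 (was ⊥); enqueue []
  #2 pop 1: in=⊥ → 5 (no change)
  #3 pop 2: in=3 → ⊤ (was 4); enqueue []
  #4 pop 3: in=5 → 2 (was ⊥); enqueue [0]
  #5 pop 4: in=⊥ → 4 (no change)
  #6 pop 5: in=⊥ → ⊤ (was 5); enqueue [3]
  #7 pop 6: in=⊤ → ⊤ (was ⊥); enqueue [2]
  #8 pop 0: in=⊤ → ⊤ (was 3); enqueue []
  #9 pop 3: in=⊤ → ⊤ (was 2); enqueue [0]
  #10 pop 2: in=⊤ → ⊤ (no change)
  #11 pop 0: in=⊤ → ⊤ (no change)

Fixpoint:
  val[0] = ⊤
  val[1] = 5
  val[2] = ⊤
  val[3] = ⊤
  val[4] = 4
  val[5] = ⊤
  val[6] = ⊤

11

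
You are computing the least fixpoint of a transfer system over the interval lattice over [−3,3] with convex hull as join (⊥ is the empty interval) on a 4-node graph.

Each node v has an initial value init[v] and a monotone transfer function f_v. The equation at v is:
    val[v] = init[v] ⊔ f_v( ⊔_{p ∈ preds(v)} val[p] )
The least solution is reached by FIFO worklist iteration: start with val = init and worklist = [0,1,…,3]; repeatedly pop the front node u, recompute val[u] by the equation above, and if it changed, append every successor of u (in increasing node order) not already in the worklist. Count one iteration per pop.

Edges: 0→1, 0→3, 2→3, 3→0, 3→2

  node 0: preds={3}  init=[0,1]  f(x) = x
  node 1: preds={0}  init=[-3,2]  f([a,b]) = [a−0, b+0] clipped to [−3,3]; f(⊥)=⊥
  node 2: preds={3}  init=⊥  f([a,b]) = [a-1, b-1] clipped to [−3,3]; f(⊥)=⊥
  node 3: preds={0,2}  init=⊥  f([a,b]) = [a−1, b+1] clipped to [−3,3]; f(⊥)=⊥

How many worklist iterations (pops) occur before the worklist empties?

Worklist (12 pops):
  #1 pop 0: in=⊥ → [0,1] (no change)
  #2 pop 1: in=[0,1] → [-3,2] (no change)
  #3 pop 2: in=⊥ → ⊥ (no change)
  #4 pop 3: in=[0,1] → [-1,2] (was ⊥); enqueue [0,2]
  #5 pop 0: in=[-1,2] → [-1,2] (was [0,1]); enqueue [1,3]
  #6 pop 2: in=[-1,2] → [-2,1] (was ⊥); enqueue []
  #7 pop 1: in=[-1,2] → [-3,2] (no change)
  #8 pop 3: in=[-2,2] → [-3,3] (was [-1,2]); enqueue [0,2]
  #9 pop 0: in=[-3,3] → [-3,3] (was [-1,2]); enqueue [1,3]
  #10 pop 2: in=[-3,3] → [-3,2] (was [-2,1]); enqueue []
  #11 pop 1: in=[-3,3] → [-3,3] (was [-3,2]); enqueue []
  #12 pop 3: in=[-3,3] → [-3,3] (no change)

Fixpoint:
  val[0] = [-3,3]
  val[1] = [-3,3]
  val[2] = [-3,2]
  val[3] = [-3,3]

12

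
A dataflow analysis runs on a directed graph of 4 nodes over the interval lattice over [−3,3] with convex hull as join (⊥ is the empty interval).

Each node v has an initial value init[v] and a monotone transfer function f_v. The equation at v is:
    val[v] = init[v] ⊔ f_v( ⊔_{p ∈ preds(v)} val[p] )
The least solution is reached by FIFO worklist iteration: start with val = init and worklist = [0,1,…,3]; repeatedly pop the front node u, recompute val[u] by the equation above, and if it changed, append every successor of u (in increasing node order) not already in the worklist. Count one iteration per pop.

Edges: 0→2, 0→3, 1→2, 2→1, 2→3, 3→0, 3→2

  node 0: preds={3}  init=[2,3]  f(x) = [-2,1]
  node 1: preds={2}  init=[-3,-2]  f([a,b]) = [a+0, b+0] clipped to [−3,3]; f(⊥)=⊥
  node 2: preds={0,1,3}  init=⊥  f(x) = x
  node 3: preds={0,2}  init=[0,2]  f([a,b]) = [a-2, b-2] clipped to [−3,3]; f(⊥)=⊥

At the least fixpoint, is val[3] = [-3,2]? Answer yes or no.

Trace (7 dequeues):
  [1] u=0 | in [0,2] | out [-2,3] | prev [2,3] | push {}
  [2] u=1 | in ⊥ | out [-3,-2] | ==
  [3] u=2 | in [-3,3] | out [-3,3] | prev ⊥ | push {1}
  [4] u=3 | in [-3,3] | out [-3,2] | prev [0,2] | push {0,2}
  [5] u=1 | in [-3,3] | out [-3,3] | prev [-3,-2] | push {}
  [6] u=0 | in [-3,2] | out [-2,3] | ==
  [7] u=2 | in [-3,3] | out [-3,3] | ==

Converged values:
  [0] [-2,3]
  [1] [-3,3]
  [2] [-3,3]
  [3] [-3,2]

yes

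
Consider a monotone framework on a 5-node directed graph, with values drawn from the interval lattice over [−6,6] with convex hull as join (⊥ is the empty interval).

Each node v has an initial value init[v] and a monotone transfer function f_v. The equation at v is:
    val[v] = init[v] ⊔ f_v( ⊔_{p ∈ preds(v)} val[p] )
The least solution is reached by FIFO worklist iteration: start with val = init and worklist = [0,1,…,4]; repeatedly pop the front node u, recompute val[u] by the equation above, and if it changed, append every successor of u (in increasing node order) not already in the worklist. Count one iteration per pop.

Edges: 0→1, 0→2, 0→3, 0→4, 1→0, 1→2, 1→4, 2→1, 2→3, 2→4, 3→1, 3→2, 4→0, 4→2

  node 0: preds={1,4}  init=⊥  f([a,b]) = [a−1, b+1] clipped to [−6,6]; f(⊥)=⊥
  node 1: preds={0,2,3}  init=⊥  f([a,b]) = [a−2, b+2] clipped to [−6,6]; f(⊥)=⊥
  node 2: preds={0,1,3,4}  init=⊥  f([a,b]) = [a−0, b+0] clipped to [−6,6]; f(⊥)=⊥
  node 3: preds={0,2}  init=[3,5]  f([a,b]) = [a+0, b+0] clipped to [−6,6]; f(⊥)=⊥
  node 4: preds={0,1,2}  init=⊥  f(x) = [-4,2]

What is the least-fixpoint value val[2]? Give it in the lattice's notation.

[-6,6]

Worklist (15 pops):
  #1 pop 0: in=⊥ → ⊥ (no change)
  #2 pop 1: in=[3,5] → [1,6] (was ⊥); enqueue [0]
  #3 pop 2: in=[1,6] → [1,6] (was ⊥); enqueue [1]
  #4 pop 3: in=[1,6] → [1,6] (was [3,5]); enqueue [2]
  #5 pop 4: in=[1,6] → [-4,2] (was ⊥); enqueue []
  #6 pop 0: in=[-4,6] → [-5,6] (was ⊥); enqueue [3,4]
  #7 pop 1: in=[-5,6] → [-6,6] (was [1,6]); enqueue [0]
  #8 pop 2: in=[-6,6] → [-6,6] (was [1,6]); enqueue [1]
  #9 pop 3: in=[-6,6] → [-6,6] (was [1,6]); enqueue [2]
  #10 pop 4: in=[-6,6] → [-4,2] (no change)
  #11 pop 0: in=[-6,6] → [-6,6] (was [-5,6]); enqueue [3,4]
  #12 pop 1: in=[-6,6] → [-6,6] (no change)
  #13 pop 2: in=[-6,6] → [-6,6] (no change)
  #14 pop 3: in=[-6,6] → [-6,6] (no change)
  #15 pop 4: in=[-6,6] → [-4,2] (no change)

Fixpoint:
  val[0] = [-6,6]
  val[1] = [-6,6]
  val[2] = [-6,6]
  val[3] = [-6,6]
  val[4] = [-4,2]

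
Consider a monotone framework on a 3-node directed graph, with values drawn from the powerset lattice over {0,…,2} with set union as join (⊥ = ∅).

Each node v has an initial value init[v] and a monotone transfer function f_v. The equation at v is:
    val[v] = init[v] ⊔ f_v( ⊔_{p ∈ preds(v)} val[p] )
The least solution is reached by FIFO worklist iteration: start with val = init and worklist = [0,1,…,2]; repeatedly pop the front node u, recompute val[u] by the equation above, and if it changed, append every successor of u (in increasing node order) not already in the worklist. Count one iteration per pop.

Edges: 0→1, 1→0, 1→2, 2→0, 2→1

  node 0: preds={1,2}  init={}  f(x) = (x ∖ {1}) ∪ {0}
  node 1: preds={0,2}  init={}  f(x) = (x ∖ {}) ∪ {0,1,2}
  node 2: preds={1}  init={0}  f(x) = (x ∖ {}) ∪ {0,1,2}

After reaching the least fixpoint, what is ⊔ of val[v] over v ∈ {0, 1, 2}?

{0,1,2}

Iteration log — 5 steps:
  step 1. node 0  ⊔preds={0}  new={0}  old={}  +wl: 
  step 2. node 1  ⊔preds={0}  new={0,1,2}  old={}  +wl: 0
  step 3. node 2  ⊔preds={0,1,2}  new={0,1,2}  old={0}  +wl: 1
  step 4. node 0  ⊔preds={0,1,2}  new={0,2}  old={0}  +wl: 
  step 5. node 1  ⊔preds={0,1,2}  new={0,1,2}  stable

Least fixpoint reached:
  node 0: {0,2}
  node 1: {0,1,2}
  node 2: {0,1,2}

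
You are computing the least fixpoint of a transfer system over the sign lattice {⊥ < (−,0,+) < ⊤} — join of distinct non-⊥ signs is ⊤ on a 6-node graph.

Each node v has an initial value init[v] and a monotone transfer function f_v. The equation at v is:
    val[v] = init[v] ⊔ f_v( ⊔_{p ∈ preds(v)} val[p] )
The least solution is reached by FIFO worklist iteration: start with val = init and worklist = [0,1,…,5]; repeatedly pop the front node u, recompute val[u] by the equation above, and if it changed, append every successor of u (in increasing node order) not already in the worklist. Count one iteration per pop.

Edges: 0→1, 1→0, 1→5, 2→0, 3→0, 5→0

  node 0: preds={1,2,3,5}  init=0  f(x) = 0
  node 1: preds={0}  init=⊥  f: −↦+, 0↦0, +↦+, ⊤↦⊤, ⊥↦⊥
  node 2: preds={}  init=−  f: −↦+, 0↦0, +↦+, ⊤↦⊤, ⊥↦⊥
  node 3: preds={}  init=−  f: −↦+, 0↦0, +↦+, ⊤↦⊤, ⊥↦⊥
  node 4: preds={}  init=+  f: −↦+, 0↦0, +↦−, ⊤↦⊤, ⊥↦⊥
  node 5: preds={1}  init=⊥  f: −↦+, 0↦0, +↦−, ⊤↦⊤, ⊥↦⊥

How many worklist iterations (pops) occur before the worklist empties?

7

Trace (7 dequeues):
  [1] u=0 | in − | out 0 | ==
  [2] u=1 | in 0 | out 0 | prev ⊥ | push {0}
  [3] u=2 | in ⊥ | out − | ==
  [4] u=3 | in ⊥ | out − | ==
  [5] u=4 | in ⊥ | out + | ==
  [6] u=5 | in 0 | out 0 | prev ⊥ | push {}
  [7] u=0 | in ⊤ | out 0 | ==

Converged values:
  [0] 0
  [1] 0
  [2] −
  [3] −
  [4] +
  [5] 0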